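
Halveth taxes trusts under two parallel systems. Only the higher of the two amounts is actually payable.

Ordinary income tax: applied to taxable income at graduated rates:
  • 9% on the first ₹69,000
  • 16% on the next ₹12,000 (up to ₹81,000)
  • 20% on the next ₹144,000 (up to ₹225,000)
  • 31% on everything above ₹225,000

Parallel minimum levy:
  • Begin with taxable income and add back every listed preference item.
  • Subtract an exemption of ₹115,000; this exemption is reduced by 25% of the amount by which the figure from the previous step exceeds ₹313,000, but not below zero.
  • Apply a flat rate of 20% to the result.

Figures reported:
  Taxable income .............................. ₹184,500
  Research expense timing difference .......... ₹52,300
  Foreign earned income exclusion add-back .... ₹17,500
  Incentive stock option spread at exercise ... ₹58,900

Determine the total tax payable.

Parallel minimum levy:
  Adjusted income: ₹184,500 + ₹52,300 + ₹17,500 + ₹58,900 = ₹313,200
  Exemption: ₹115,000 − 25% × (₹313,200 − ₹313,000) = ₹115,000 − ₹50 = ₹114,950
  Base: ₹313,200 − ₹114,950 = ₹198,250
  ₹198,250 × 20% = ₹39,650

Ordinary income tax:
  ₹69,000 × 9% = ₹6,210
  ₹12,000 × 16% = ₹1,920
  ₹103,500 × 20% = ₹20,700
  → ₹28,830

₹39,650 > ₹28,830, so the parallel minimum levy is the binding amount.

₹39,650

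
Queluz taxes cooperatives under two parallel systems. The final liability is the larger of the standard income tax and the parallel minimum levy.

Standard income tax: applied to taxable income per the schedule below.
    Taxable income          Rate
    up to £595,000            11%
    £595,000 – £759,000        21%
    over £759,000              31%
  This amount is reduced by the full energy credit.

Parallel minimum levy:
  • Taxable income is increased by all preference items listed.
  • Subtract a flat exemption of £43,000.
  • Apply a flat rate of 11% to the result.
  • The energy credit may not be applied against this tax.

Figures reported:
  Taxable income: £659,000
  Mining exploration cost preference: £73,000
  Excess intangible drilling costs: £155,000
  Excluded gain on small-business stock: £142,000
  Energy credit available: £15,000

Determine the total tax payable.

£108,460

Standard income tax:
  £595,000 × 11% = £65,450
  £64,000 × 21% = £13,440
  → £78,890
  Less energy credit £15,000 → £63,890

Parallel minimum levy:
  Adjusted income: £659,000 + £73,000 + £155,000 + £142,000 = £1,029,000
  Less exemption £43,000 → base £986,000
  £986,000 × 11% = £108,460

£108,460 > £63,890, so the parallel minimum levy is the binding amount.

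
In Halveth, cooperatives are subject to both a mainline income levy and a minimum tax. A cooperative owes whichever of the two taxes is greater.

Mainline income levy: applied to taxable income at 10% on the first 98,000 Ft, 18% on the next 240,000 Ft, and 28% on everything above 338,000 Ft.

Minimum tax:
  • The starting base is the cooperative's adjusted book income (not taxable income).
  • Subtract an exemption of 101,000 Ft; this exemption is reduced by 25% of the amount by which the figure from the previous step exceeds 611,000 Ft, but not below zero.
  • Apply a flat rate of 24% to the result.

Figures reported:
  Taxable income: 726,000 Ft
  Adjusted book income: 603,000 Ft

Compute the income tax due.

161,640 Ft

Mainline income levy:
  98,000 Ft × 10% = 9,800 Ft
  240,000 Ft × 18% = 43,200 Ft
  388,000 Ft × 28% = 108,640 Ft
  → 161,640 Ft

Minimum tax:
  Base (adjusted book income): 603,000 Ft
  Exemption: 603,000 Ft ≤ 611,000 Ft, so full 101,000 Ft applies
  Base: 603,000 Ft − 101,000 Ft = 502,000 Ft
  502,000 Ft × 24% = 120,480 Ft

161,640 Ft > 120,480 Ft, so the mainline income levy governs.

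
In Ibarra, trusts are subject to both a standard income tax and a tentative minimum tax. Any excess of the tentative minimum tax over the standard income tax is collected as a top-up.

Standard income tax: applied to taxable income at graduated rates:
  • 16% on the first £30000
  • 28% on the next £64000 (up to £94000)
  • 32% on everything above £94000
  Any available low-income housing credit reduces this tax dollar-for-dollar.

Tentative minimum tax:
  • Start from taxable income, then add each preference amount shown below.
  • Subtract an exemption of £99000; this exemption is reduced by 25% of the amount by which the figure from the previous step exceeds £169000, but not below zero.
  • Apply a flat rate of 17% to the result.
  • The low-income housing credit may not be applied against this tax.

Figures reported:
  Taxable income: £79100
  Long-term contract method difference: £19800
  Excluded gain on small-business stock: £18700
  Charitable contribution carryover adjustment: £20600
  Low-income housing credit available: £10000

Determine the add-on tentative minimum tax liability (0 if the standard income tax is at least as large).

Tentative minimum tax:
  Adjusted income: £79100 + £19800 + £18700 + £20600 = £138200
  Exemption: £138200 ≤ £169000, so full £99000 applies
  Base: £138200 − £99000 = £39200
  £39200 × 17% = £6664

Standard income tax:
  £30000 × 16% = £4800
  £49100 × 28% = £13748
  → £18548
  Less low-income housing credit £10000 → £8548

£6664 ≤ £8548, so no add-on is due.

£0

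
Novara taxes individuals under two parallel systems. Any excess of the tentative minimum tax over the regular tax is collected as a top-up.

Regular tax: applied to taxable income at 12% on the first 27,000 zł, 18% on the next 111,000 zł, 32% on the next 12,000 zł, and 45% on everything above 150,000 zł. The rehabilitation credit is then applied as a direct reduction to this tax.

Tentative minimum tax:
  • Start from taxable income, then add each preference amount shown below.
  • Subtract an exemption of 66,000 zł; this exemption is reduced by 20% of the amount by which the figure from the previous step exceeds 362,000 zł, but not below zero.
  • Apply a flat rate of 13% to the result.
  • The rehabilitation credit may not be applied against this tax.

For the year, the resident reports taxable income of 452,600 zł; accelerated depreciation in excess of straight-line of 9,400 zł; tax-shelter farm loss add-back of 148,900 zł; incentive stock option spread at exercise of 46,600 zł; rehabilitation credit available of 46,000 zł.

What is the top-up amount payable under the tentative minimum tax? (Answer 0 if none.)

0 zł

Regular tax:
  27,000 zł × 12% = 3,240 zł
  111,000 zł × 18% = 19,980 zł
  12,000 zł × 32% = 3,840 zł
  302,600 zł × 45% = 136,170 zł
  → 163,230 zł
  Less rehabilitation credit 46,000 zł → 117,230 zł

Tentative minimum tax:
  Adjusted income: 452,600 zł + 9,400 zł + 148,900 zł + 46,600 zł = 657,500 zł
  Exemption: 66,000 zł − 20% × (657,500 zł − 362,000 zł) = 66,000 zł − 59,100 zł = 6,900 zł
  Base: 657,500 zł − 6,900 zł = 650,600 zł
  650,600 zł × 13% = 84,578 zł

84,578 zł ≤ 117,230 zł, so no add-on is due.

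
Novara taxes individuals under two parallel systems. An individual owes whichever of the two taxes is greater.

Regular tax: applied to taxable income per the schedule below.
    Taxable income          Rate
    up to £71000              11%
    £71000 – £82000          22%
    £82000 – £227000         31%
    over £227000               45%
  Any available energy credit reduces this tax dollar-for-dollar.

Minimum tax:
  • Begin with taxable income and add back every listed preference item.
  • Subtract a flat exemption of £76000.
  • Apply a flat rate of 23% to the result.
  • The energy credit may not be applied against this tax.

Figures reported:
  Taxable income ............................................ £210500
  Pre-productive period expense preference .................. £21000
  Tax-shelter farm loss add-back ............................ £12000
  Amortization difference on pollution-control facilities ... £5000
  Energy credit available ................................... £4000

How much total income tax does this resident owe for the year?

£46065

Minimum tax:
  Adjusted income: £210500 + £21000 + £12000 + £5000 = £248500
  Less exemption £76000 → base £172500
  £172500 × 23% = £39675

Regular tax:
  £71000 × 11% = £7810
  £11000 × 22% = £2420
  £128500 × 31% = £39835
  → £50065
  Less energy credit £4000 → £46065

£46065 > £39675, so the regular tax governs.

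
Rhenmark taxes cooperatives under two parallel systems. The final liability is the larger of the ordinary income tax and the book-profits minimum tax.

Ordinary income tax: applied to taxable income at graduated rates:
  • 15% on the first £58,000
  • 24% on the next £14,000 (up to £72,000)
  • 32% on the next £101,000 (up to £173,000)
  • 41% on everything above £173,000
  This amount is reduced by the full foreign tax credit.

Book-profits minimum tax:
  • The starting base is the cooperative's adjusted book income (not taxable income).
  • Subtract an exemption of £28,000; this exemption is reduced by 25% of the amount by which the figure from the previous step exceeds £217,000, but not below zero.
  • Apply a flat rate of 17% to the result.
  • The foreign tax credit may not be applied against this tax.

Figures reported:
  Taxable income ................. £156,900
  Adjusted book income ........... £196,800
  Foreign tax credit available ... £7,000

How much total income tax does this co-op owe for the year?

£32,228

Ordinary income tax:
  £58,000 × 15% = £8,700
  £14,000 × 24% = £3,360
  £84,900 × 32% = £27,168
  → £39,228
  Less foreign tax credit £7,000 → £32,228

Book-profits minimum tax:
  Base (adjusted book income): £196,800
  Exemption: £196,800 ≤ £217,000, so full £28,000 applies
  Base: £196,800 − £28,000 = £168,800
  £168,800 × 17% = £28,696

£32,228 > £28,696, so the ordinary income tax governs.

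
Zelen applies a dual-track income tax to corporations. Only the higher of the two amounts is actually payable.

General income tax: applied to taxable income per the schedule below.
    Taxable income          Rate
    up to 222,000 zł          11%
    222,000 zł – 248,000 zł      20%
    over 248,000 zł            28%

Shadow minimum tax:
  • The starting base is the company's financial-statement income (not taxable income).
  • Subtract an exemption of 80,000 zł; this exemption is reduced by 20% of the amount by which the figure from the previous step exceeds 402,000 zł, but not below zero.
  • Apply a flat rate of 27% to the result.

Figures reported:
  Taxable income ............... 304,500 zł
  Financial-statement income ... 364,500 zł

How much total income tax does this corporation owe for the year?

76,815 zł

Shadow minimum tax:
  Base (financial-statement income): 364,500 zł
  Exemption: 364,500 zł ≤ 402,000 zł, so full 80,000 zł applies
  Base: 364,500 zł − 80,000 zł = 284,500 zł
  284,500 zł × 27% = 76,815 zł

General income tax:
  222,000 zł × 11% = 24,420 zł
  26,000 zł × 20% = 5,200 zł
  56,500 zł × 28% = 15,820 zł
  → 45,440 zł

76,815 zł > 45,440 zł, so the shadow minimum tax is the binding amount.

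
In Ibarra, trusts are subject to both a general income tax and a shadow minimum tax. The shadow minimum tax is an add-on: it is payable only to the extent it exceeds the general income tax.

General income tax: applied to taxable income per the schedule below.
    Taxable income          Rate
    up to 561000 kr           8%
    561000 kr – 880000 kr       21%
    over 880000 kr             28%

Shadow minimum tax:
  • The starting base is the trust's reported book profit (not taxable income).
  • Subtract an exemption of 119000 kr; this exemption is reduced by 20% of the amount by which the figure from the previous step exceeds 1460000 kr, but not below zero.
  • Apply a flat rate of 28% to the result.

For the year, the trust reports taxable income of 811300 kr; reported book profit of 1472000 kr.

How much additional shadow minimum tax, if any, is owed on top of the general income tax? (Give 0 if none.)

282069 kr

General income tax:
  561000 kr × 8% = 44880 kr
  250300 kr × 21% = 52563 kr
  → 97443 kr

Shadow minimum tax:
  Base (reported book profit): 1472000 kr
  Exemption: 119000 kr − 20% × (1472000 kr − 1460000 kr) = 119000 kr − 2400 kr = 116600 kr
  Base: 1472000 kr − 116600 kr = 1355400 kr
  1355400 kr × 28% = 379512 kr

Excess of shadow minimum tax over general income tax: 379512 kr − 97443 kr = 282069 kr.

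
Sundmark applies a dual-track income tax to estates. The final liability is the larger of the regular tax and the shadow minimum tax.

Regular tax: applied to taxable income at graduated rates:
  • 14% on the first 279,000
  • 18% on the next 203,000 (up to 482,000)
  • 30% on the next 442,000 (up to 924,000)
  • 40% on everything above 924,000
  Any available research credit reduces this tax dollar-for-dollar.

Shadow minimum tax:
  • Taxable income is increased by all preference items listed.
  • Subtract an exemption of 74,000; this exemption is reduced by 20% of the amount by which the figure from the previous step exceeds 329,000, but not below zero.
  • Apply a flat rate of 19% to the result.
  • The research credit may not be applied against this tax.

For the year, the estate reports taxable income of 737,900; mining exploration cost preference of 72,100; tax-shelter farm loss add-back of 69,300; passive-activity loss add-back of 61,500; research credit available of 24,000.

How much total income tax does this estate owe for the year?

178,752

Regular tax:
  279,000 × 14% = 39,060
  203,000 × 18% = 36,540
  255,900 × 30% = 76,770
  → 152,370
  Less research credit 24,000 → 128,370

Shadow minimum tax:
  Adjusted income: 737,900 + 72,100 + 69,300 + 61,500 = 940,800
  Exemption: 20% × (940,800 − 329,000) = 122,360 ≥ 74,000, so the exemption is fully phased out
  Base: 940,800 − 0 = 940,800
  940,800 × 19% = 178,752

178,752 > 128,370, so the shadow minimum tax is the binding amount.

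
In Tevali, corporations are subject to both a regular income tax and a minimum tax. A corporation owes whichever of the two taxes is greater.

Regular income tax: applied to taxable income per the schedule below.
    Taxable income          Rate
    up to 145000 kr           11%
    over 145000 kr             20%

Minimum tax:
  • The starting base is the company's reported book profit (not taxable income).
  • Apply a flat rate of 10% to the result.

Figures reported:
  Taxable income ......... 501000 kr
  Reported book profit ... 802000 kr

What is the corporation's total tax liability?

87150 kr

Minimum tax:
  Base (reported book profit): 802000 kr
  802000 kr × 10% = 80200 kr

Regular income tax:
  145000 kr × 11% = 15950 kr
  356000 kr × 20% = 71200 kr
  → 87150 kr

87150 kr > 80200 kr, so the regular income tax governs.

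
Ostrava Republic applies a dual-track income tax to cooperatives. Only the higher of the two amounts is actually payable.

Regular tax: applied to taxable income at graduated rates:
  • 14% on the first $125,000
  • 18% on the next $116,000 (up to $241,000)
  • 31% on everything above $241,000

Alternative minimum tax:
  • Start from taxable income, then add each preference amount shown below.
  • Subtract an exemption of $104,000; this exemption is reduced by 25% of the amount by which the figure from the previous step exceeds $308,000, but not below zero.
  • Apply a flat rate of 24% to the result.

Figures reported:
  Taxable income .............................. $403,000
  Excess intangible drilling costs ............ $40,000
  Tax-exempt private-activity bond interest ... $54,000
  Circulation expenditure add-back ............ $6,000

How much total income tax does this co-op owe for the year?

$107,460

Alternative minimum tax:
  Adjusted income: $403,000 + $40,000 + $54,000 + $6,000 = $503,000
  Exemption: $104,000 − 25% × ($503,000 − $308,000) = $104,000 − $48,750 = $55,250
  Base: $503,000 − $55,250 = $447,750
  $447,750 × 24% = $107,460

Regular tax:
  $125,000 × 14% = $17,500
  $116,000 × 18% = $20,880
  $162,000 × 31% = $50,220
  → $88,600

$107,460 > $88,600, so the alternative minimum tax is the binding amount.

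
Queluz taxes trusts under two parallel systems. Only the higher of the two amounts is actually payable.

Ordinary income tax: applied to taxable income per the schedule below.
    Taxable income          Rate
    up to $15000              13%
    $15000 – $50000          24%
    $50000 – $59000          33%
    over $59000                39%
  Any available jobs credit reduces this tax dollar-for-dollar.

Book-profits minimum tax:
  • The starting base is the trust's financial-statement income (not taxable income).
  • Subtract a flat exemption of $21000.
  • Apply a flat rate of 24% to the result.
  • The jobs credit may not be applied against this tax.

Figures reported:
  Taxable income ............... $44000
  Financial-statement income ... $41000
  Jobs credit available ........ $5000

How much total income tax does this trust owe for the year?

Book-profits minimum tax:
  Base (financial-statement income): $41000
  Less exemption $21000 → base $20000
  $20000 × 24% = $4800

Ordinary income tax:
  $15000 × 13% = $1950
  $29000 × 24% = $6960
  → $8910
  Less jobs credit $5000 → $3910

$4800 > $3910, so the book-profits minimum tax is the binding amount.

$4800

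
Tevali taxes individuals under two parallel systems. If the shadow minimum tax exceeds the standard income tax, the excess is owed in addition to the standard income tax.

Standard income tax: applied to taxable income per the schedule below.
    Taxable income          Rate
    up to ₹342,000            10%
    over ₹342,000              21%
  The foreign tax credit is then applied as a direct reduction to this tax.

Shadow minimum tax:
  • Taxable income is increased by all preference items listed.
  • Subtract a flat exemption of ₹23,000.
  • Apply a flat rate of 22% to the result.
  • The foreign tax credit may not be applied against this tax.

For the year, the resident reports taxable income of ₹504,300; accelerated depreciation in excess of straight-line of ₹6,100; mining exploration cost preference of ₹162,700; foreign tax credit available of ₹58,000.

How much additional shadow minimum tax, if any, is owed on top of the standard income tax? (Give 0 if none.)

Standard income tax:
  ₹342,000 × 10% = ₹34,200
  ₹162,300 × 21% = ₹34,083
  → ₹68,283
  Less foreign tax credit ₹58,000 → ₹10,283

Shadow minimum tax:
  Adjusted income: ₹504,300 + ₹6,100 + ₹162,700 = ₹673,100
  Less exemption ₹23,000 → base ₹650,100
  ₹650,100 × 22% = ₹143,022

Excess of shadow minimum tax over standard income tax: ₹143,022 − ₹10,283 = ₹132,739.

₹132,739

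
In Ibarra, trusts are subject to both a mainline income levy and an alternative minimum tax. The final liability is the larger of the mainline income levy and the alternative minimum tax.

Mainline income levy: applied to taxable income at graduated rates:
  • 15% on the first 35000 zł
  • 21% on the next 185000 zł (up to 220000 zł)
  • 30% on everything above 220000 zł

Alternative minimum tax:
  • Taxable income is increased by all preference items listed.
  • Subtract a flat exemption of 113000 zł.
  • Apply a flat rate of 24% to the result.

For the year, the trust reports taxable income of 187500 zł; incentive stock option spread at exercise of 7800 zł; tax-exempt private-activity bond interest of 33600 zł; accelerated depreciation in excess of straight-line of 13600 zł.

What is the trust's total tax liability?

37275 zł

Mainline income levy:
  35000 zł × 15% = 5250 zł
  152500 zł × 21% = 32025 zł
  → 37275 zł

Alternative minimum tax:
  Adjusted income: 187500 zł + 7800 zł + 33600 zł + 13600 zł = 242500 zł
  Less exemption 113000 zł → base 129500 zł
  129500 zł × 24% = 31080 zł

37275 zł > 31080 zł, so the mainline income levy governs.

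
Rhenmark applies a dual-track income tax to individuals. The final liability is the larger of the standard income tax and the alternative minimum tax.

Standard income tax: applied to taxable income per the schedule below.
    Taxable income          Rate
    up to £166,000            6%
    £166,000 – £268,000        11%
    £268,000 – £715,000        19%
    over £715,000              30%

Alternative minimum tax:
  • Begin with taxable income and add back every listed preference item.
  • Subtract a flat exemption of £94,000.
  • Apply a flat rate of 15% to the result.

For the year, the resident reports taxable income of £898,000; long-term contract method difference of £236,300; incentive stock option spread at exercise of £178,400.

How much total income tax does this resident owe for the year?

£182,805

Alternative minimum tax:
  Adjusted income: £898,000 + £236,300 + £178,400 = £1,312,700
  Less exemption £94,000 → base £1,218,700
  £1,218,700 × 15% = £182,805

Standard income tax:
  £166,000 × 6% = £9,960
  £102,000 × 11% = £11,220
  £447,000 × 19% = £84,930
  £183,000 × 30% = £54,900
  → £161,010

£182,805 > £161,010, so the alternative minimum tax is the binding amount.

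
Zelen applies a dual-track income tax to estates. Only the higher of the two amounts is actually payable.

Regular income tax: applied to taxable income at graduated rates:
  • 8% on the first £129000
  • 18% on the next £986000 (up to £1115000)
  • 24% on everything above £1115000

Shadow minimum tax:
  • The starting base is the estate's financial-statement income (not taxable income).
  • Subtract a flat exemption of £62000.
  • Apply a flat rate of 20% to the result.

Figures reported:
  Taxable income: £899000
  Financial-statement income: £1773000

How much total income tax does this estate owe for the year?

Regular income tax:
  £129000 × 8% = £10320
  £770000 × 18% = £138600
  → £148920

Shadow minimum tax:
  Base (financial-statement income): £1773000
  Less exemption £62000 → base £1711000
  £1711000 × 20% = £342200

£342200 > £148920, so the shadow minimum tax is the binding amount.

£342200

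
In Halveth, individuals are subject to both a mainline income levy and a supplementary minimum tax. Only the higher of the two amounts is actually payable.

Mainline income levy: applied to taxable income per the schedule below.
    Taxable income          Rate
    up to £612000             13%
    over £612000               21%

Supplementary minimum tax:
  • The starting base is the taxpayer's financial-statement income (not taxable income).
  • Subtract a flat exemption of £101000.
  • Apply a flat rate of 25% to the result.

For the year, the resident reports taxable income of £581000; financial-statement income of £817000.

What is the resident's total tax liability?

Supplementary minimum tax:
  Base (financial-statement income): £817000
  Less exemption £101000 → base £716000
  £716000 × 25% = £179000

Mainline income levy:
  £581000 × 13% = £75530

£179000 > £75530, so the supplementary minimum tax is the binding amount.

£179000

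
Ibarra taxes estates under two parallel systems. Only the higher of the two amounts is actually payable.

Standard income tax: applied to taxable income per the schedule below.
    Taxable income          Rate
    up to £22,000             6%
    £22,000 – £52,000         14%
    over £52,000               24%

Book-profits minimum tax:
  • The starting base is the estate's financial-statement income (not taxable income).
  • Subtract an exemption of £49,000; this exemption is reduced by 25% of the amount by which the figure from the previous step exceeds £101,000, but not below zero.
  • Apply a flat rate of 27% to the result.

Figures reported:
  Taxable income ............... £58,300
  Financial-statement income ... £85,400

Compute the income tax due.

Book-profits minimum tax:
  Base (financial-statement income): £85,400
  Exemption: £85,400 ≤ £101,000, so full £49,000 applies
  Base: £85,400 − £49,000 = £36,400
  £36,400 × 27% = £9,828

Standard income tax:
  £22,000 × 6% = £1,320
  £30,000 × 14% = £4,200
  £6,300 × 24% = £1,512
  → £7,032

£9,828 > £7,032, so the book-profits minimum tax is the binding amount.

£9,828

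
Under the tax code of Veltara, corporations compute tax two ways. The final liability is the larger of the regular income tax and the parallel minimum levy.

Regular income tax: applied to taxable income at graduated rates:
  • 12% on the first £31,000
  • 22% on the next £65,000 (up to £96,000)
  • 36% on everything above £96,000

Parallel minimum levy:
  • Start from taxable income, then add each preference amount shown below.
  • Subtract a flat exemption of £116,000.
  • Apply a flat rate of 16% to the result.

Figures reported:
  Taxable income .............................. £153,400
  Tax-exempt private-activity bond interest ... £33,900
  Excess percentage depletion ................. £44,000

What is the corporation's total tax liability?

£38,684

Parallel minimum levy:
  Adjusted income: £153,400 + £33,900 + £44,000 = £231,300
  Less exemption £116,000 → base £115,300
  £115,300 × 16% = £18,448

Regular income tax:
  £31,000 × 12% = £3,720
  £65,000 × 22% = £14,300
  £57,400 × 36% = £20,664
  → £38,684

£38,684 > £18,448, so the regular income tax governs.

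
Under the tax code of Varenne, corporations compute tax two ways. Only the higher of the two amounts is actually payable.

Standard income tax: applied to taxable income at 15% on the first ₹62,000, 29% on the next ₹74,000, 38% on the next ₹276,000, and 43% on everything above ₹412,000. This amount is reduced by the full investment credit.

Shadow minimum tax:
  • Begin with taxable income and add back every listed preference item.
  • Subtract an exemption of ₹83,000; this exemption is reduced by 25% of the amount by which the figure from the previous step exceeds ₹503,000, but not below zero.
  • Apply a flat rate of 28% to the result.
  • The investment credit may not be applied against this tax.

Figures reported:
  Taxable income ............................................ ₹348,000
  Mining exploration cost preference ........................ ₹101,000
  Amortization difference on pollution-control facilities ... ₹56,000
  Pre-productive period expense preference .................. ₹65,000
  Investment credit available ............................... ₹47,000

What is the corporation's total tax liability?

₹141,050

Standard income tax:
  ₹62,000 × 15% = ₹9,300
  ₹74,000 × 29% = ₹21,460
  ₹212,000 × 38% = ₹80,560
  → ₹111,320
  Less investment credit ₹47,000 → ₹64,320

Shadow minimum tax:
  Adjusted income: ₹348,000 + ₹101,000 + ₹56,000 + ₹65,000 = ₹570,000
  Exemption: ₹83,000 − 25% × (₹570,000 − ₹503,000) = ₹83,000 − ₹16,750 = ₹66,250
  Base: ₹570,000 − ₹66,250 = ₹503,750
  ₹503,750 × 28% = ₹141,050

₹141,050 > ₹64,320, so the shadow minimum tax is the binding amount.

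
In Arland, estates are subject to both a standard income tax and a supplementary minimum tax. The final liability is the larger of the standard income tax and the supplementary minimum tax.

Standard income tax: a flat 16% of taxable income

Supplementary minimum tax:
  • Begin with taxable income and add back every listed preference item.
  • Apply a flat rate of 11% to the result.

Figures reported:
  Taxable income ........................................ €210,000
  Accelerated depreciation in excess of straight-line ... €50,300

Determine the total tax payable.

€33,600

Standard income tax:
  €210,000 × 16% = €33,600

Supplementary minimum tax:
  Adjusted income: €210,000 + €50,300 = €260,300
  €260,300 × 11% = €28,633

€33,600 > €28,633, so the standard income tax governs.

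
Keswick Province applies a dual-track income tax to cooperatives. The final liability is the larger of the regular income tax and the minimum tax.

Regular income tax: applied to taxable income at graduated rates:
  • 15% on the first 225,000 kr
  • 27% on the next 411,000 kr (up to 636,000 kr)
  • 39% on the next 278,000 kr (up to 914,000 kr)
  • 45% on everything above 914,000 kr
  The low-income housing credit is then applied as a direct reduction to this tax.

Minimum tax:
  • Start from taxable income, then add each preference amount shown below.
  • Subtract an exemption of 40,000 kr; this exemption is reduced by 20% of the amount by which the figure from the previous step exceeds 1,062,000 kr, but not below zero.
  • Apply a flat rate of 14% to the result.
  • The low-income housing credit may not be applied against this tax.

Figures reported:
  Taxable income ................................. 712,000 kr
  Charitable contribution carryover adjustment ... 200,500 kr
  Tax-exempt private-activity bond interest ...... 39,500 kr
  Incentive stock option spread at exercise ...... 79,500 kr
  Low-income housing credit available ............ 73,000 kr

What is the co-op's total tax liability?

138,810 kr

Minimum tax:
  Adjusted income: 712,000 kr + 200,500 kr + 39,500 kr + 79,500 kr = 1,031,500 kr
  Exemption: 1,031,500 kr ≤ 1,062,000 kr, so full 40,000 kr applies
  Base: 1,031,500 kr − 40,000 kr = 991,500 kr
  991,500 kr × 14% = 138,810 kr

Regular income tax:
  225,000 kr × 15% = 33,750 kr
  411,000 kr × 27% = 110,970 kr
  76,000 kr × 39% = 29,640 kr
  → 174,360 kr
  Less low-income housing credit 73,000 kr → 101,360 kr

138,810 kr > 101,360 kr, so the minimum tax is the binding amount.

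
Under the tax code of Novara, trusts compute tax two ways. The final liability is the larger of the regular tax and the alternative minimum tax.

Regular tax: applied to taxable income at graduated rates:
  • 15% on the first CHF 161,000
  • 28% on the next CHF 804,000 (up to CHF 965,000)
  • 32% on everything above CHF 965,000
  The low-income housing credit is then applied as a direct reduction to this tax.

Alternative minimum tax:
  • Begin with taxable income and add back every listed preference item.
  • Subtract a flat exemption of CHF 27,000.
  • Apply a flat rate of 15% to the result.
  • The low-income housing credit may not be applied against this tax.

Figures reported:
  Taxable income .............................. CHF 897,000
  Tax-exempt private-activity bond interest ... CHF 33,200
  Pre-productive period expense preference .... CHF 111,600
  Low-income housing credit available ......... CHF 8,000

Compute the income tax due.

Alternative minimum tax:
  Adjusted income: CHF 897,000 + CHF 33,200 + CHF 111,600 = CHF 1,041,800
  Less exemption CHF 27,000 → base CHF 1,014,800
  CHF 1,014,800 × 15% = CHF 152,220

Regular tax:
  CHF 161,000 × 15% = CHF 24,150
  CHF 736,000 × 28% = CHF 206,080
  → CHF 230,230
  Less low-income housing credit CHF 8,000 → CHF 222,230

CHF 222,230 > CHF 152,220, so the regular tax governs.

CHF 222,230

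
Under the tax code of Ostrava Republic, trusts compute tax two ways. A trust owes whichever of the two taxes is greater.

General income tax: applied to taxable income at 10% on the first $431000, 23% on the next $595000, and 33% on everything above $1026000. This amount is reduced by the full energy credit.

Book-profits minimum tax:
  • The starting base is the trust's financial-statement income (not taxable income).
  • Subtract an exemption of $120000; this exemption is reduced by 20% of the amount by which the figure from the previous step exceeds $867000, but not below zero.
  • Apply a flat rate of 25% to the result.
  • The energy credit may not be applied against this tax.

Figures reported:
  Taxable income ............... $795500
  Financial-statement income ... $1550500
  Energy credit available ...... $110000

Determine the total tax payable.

$387625

Book-profits minimum tax:
  Base (financial-statement income): $1550500
  Exemption: 20% × ($1550500 − $867000) = $136700 ≥ $120000, so the exemption is fully phased out
  Base: $1550500 − $0 = $1550500
  $1550500 × 25% = $387625

General income tax:
  $431000 × 10% = $43100
  $364500 × 23% = $83835
  → $126935
  Less energy credit $110000 → $16935

$387625 > $16935, so the book-profits minimum tax is the binding amount.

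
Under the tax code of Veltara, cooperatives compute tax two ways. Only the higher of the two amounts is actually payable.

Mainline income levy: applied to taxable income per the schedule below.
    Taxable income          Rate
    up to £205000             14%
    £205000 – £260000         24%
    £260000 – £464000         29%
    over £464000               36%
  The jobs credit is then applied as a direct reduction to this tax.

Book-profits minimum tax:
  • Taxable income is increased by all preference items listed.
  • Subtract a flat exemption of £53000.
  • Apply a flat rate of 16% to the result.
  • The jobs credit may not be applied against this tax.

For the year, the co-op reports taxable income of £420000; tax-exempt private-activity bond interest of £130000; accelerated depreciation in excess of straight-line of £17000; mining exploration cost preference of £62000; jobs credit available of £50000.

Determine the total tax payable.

£92160

Mainline income levy:
  £205000 × 14% = £28700
  £55000 × 24% = £13200
  £160000 × 29% = £46400
  → £88300
  Less jobs credit £50000 → £38300

Book-profits minimum tax:
  Adjusted income: £420000 + £130000 + £17000 + £62000 = £629000
  Less exemption £53000 → base £576000
  £576000 × 16% = £92160

£92160 > £38300, so the book-profits minimum tax is the binding amount.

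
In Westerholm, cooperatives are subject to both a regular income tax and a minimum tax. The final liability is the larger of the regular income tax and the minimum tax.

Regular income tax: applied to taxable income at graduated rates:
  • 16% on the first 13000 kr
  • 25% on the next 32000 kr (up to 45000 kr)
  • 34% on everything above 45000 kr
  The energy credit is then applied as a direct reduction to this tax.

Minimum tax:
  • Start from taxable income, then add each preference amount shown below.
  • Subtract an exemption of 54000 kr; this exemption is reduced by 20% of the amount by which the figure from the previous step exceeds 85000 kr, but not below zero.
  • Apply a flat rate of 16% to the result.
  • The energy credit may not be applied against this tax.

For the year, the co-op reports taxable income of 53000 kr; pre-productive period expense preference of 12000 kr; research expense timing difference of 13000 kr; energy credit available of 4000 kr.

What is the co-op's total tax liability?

Regular income tax:
  13000 kr × 16% = 2080 kr
  32000 kr × 25% = 8000 kr
  8000 kr × 34% = 2720 kr
  → 12800 kr
  Less energy credit 4000 kr → 8800 kr

Minimum tax:
  Adjusted income: 53000 kr + 12000 kr + 13000 kr = 78000 kr
  Exemption: 78000 kr ≤ 85000 kr, so full 54000 kr applies
  Base: 78000 kr − 54000 kr = 24000 kr
  24000 kr × 16% = 3840 kr

8800 kr > 3840 kr, so the regular income tax governs.

8800 kr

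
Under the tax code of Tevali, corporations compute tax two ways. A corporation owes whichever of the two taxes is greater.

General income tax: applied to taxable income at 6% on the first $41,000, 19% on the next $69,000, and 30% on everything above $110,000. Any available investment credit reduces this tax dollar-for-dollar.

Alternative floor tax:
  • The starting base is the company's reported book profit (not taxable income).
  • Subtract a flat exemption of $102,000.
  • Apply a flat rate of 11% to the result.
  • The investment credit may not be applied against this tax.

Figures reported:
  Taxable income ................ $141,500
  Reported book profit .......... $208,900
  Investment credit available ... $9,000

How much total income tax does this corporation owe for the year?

General income tax:
  $41,000 × 6% = $2,460
  $69,000 × 19% = $13,110
  $31,500 × 30% = $9,450
  → $25,020
  Less investment credit $9,000 → $16,020

Alternative floor tax:
  Base (reported book profit): $208,900
  Less exemption $102,000 → base $106,900
  $106,900 × 11% = $11,759

$16,020 > $11,759, so the general income tax governs.

$16,020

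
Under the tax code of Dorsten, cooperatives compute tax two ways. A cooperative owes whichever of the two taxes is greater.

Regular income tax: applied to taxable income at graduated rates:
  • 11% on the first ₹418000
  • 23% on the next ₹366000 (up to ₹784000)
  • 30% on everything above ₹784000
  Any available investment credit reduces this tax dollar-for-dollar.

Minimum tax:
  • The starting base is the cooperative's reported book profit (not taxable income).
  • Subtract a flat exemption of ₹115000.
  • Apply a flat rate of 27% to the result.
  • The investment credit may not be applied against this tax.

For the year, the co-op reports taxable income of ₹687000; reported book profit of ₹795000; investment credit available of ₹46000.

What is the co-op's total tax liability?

Regular income tax:
  ₹418000 × 11% = ₹45980
  ₹269000 × 23% = ₹61870
  → ₹107850
  Less investment credit ₹46000 → ₹61850

Minimum tax:
  Base (reported book profit): ₹795000
  Less exemption ₹115000 → base ₹680000
  ₹680000 × 27% = ₹183600

₹183600 > ₹61850, so the minimum tax is the binding amount.

₹183600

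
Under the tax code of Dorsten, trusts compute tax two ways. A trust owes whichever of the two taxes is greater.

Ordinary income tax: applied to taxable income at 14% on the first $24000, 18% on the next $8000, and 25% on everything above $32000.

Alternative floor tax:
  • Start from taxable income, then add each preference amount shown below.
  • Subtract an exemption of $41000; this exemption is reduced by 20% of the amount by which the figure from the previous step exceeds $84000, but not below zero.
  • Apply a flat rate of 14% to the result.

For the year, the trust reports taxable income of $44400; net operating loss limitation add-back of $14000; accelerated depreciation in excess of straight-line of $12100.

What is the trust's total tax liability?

$7900

Ordinary income tax:
  $24000 × 14% = $3360
  $8000 × 18% = $1440
  $12400 × 25% = $3100
  → $7900

Alternative floor tax:
  Adjusted income: $44400 + $14000 + $12100 = $70500
  Exemption: $70500 ≤ $84000, so full $41000 applies
  Base: $70500 − $41000 = $29500
  $29500 × 14% = $4130

$7900 > $4130, so the ordinary income tax governs.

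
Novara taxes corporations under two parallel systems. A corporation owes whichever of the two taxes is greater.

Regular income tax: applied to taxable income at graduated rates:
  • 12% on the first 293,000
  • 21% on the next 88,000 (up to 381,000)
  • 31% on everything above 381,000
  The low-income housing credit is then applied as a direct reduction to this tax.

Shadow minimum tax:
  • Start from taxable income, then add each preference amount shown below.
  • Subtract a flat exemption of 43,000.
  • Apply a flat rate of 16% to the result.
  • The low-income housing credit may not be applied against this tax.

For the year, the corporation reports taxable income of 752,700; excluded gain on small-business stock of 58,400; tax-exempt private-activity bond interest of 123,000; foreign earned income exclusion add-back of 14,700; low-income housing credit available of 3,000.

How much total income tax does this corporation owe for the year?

Regular income tax:
  293,000 × 12% = 35,160
  88,000 × 21% = 18,480
  371,700 × 31% = 115,227
  → 168,867
  Less low-income housing credit 3,000 → 165,867

Shadow minimum tax:
  Adjusted income: 752,700 + 58,400 + 123,000 + 14,700 = 948,800
  Less exemption 43,000 → base 905,800
  905,800 × 16% = 144,928

165,867 > 144,928, so the regular income tax governs.

165,867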